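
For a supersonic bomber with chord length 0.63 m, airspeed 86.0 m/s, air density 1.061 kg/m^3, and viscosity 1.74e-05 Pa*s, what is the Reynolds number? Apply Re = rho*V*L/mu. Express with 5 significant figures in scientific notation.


Step 1: Numerator = rho * V * L = 1.061 * 86.0 * 0.63 = 57.48498
Step 2: Re = 57.48498 / 1.74e-05
Step 3: Re = 3.3037e+06

3.3037e+06


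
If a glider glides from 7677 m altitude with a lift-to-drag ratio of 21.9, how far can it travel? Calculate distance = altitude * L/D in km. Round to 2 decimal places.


Step 1: Glide distance = altitude * L/D = 7677 * 21.9 = 168126.3 m
Step 2: Convert to km: 168126.3 / 1000 = 168.13 km

168.13


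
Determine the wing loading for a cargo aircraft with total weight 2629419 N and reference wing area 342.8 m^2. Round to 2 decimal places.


Step 1: Wing loading = W / S = 2629419 / 342.8
Step 2: Wing loading = 7670.42 N/m^2

7670.42


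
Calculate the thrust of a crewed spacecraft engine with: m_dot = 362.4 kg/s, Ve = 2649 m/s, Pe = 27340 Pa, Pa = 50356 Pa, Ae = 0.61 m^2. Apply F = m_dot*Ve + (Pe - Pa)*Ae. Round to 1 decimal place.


Step 1: Momentum thrust = m_dot * Ve = 362.4 * 2649 = 959997.6 N
Step 2: Pressure thrust = (Pe - Pa) * Ae = (27340 - 50356) * 0.61 = -14039.76 N
Step 3: Total thrust F = 959997.6 + -14039.76 = 945957.8 N

945957.8


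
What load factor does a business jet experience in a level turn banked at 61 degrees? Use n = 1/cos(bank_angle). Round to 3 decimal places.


Step 1: Convert 61 degrees to radians = 1.064651
Step 2: cos(61 deg) = 0.48481
Step 3: n = 1 / 0.48481 = 2.063

2.063


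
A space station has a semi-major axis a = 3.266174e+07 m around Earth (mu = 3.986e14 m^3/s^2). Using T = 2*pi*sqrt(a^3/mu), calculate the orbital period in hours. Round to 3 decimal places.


Step 1: a^3 / mu = 3.484319e+22 / 3.986e14 = 8.741393e+07
Step 2: sqrt(8.741393e+07) = 9349.5418 s
Step 3: T = 2*pi * 9349.5418 = 58744.9 s
Step 4: T in hours = 58744.9 / 3600 = 16.318 hours

16.318


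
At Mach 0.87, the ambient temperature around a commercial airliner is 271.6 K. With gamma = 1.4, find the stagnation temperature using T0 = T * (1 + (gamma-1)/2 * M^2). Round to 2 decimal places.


Step 1: (gamma-1)/2 = 0.2
Step 2: M^2 = 0.7569
Step 3: 1 + 0.2 * 0.7569 = 1.15138
Step 4: T0 = 271.6 * 1.15138 = 312.71 K

312.71


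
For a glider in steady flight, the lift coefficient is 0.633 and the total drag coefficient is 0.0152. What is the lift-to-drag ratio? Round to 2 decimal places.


Step 1: L/D = CL / CD = 0.633 / 0.0152
Step 2: L/D = 41.64

41.64


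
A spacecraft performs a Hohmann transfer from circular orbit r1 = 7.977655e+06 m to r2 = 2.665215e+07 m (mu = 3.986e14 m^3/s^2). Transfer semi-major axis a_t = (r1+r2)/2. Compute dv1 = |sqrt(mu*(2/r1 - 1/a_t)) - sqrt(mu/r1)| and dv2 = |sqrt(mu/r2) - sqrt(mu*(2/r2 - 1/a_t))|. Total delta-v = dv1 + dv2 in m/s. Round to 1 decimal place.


Step 1: Transfer semi-major axis a_t = (7.977655e+06 + 2.665215e+07) / 2 = 1.731490e+07 m
Step 2: v1 (circular at r1) = sqrt(mu/r1) = 7068.56 m/s
Step 3: v_t1 = sqrt(mu*(2/r1 - 1/a_t)) = 8769.75 m/s
Step 4: dv1 = |8769.75 - 7068.56| = 1701.19 m/s
Step 5: v2 (circular at r2) = 3867.25 m/s, v_t2 = 2625.0 m/s
Step 6: dv2 = |3867.25 - 2625.0| = 1242.25 m/s
Step 7: Total delta-v = 1701.19 + 1242.25 = 2943.4 m/s

2943.4


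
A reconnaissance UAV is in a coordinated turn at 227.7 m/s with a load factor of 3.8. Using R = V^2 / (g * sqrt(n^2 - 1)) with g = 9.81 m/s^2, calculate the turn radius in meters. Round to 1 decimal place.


Step 1: V^2 = 227.7^2 = 51847.29
Step 2: n^2 - 1 = 3.8^2 - 1 = 13.44
Step 3: sqrt(13.44) = 3.666061
Step 4: R = 51847.29 / (9.81 * 3.666061) = 1441.6 m

1441.6


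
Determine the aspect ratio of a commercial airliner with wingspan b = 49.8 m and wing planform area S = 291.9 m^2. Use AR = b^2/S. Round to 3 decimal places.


Step 1: b^2 = 49.8^2 = 2480.04
Step 2: AR = 2480.04 / 291.9 = 8.496

8.496


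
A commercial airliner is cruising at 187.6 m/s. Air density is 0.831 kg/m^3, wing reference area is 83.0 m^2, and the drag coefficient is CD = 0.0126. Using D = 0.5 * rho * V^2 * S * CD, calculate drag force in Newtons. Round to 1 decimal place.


Step 1: Dynamic pressure q = 0.5 * 0.831 * 187.6^2 = 14623.0073 Pa
Step 2: Drag D = q * S * CD = 14623.0073 * 83.0 * 0.0126
Step 3: D = 15292.7 N

15292.7


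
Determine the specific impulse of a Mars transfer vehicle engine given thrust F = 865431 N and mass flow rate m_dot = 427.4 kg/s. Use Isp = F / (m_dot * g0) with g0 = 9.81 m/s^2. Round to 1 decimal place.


Step 1: m_dot * g0 = 427.4 * 9.81 = 4192.79
Step 2: Isp = 865431 / 4192.79 = 206.4 s

206.4


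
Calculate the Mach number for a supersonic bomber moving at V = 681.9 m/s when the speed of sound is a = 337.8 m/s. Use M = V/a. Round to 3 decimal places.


Step 1: M = V / a = 681.9 / 337.8
Step 2: M = 2.019

2.019


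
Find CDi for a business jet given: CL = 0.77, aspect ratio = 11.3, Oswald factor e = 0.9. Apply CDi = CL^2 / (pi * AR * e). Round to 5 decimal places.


Step 1: CL^2 = 0.77^2 = 0.5929
Step 2: pi * AR * e = 3.14159 * 11.3 * 0.9 = 31.949997
Step 3: CDi = 0.5929 / 31.949997 = 0.01856

0.01856


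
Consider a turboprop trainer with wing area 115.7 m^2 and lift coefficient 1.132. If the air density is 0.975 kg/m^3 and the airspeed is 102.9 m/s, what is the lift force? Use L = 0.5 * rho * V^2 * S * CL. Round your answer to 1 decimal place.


Step 1: Calculate dynamic pressure q = 0.5 * 0.975 * 102.9^2 = 0.5 * 0.975 * 10588.41 = 5161.8499 Pa
Step 2: Multiply by wing area and lift coefficient: L = 5161.8499 * 115.7 * 1.132
Step 3: L = 597226.0305 * 1.132 = 676059.9 N

676059.9


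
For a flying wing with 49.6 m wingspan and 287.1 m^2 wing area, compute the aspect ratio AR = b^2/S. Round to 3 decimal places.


Step 1: b^2 = 49.6^2 = 2460.16
Step 2: AR = 2460.16 / 287.1 = 8.569

8.569


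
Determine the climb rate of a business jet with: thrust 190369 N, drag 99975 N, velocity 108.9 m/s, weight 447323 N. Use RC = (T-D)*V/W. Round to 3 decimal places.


Step 1: Excess thrust = T - D = 190369 - 99975 = 90394 N
Step 2: Excess power = 90394 * 108.9 = 9843906.6 W
Step 3: RC = 9843906.6 / 447323 = 22.006 m/s

22.006


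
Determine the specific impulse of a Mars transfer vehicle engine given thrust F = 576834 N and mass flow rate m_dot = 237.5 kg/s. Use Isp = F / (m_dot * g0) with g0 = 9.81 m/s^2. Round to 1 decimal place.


Step 1: m_dot * g0 = 237.5 * 9.81 = 2329.88
Step 2: Isp = 576834 / 2329.88 = 247.6 s

247.6


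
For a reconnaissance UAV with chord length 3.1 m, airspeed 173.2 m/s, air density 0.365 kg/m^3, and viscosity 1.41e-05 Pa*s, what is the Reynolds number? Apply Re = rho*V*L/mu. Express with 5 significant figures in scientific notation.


Step 1: Numerator = rho * V * L = 0.365 * 173.2 * 3.1 = 195.9758
Step 2: Re = 195.9758 / 1.41e-05
Step 3: Re = 1.3899e+07

1.3899e+07


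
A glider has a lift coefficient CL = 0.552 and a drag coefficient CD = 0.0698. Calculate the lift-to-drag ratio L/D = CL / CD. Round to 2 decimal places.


Step 1: L/D = CL / CD = 0.552 / 0.0698
Step 2: L/D = 7.91

7.91


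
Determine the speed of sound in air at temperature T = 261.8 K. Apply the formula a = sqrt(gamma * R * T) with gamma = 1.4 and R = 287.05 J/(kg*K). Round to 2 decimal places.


Step 1: gamma * R * T = 1.4 * 287.05 * 261.8 = 105209.566
Step 2: a = sqrt(105209.566) = 324.36 m/s

324.36


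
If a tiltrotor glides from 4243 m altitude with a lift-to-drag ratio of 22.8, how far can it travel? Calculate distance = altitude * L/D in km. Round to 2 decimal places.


Step 1: Glide distance = altitude * L/D = 4243 * 22.8 = 96740.4 m
Step 2: Convert to km: 96740.4 / 1000 = 96.74 km

96.74


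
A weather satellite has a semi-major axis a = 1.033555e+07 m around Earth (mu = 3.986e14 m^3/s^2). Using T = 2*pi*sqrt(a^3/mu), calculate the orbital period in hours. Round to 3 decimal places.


Step 1: a^3 / mu = 1.104081e+21 / 3.986e14 = 2.769896e+06
Step 2: sqrt(2.769896e+06) = 1664.3005 s
Step 3: T = 2*pi * 1664.3005 = 10457.11 s
Step 4: T in hours = 10457.11 / 3600 = 2.905 hours

2.905


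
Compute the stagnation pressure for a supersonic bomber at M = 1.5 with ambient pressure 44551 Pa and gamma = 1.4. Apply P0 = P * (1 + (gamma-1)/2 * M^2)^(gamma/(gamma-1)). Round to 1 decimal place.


Step 1: (gamma-1)/2 * M^2 = 0.2 * 2.25 = 0.45
Step 2: 1 + 0.45 = 1.45
Step 3: Exponent gamma/(gamma-1) = 3.5
Step 4: P0 = 44551 * 1.45^3.5 = 163548.1 Pa

163548.1


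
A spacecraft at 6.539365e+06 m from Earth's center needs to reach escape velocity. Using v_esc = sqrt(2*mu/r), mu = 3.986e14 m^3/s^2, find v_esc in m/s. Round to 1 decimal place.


Step 1: 2*mu/r = 2 * 3.986e14 / 6.539365e+06 = 121907861.0844
Step 2: v_esc = sqrt(121907861.0844) = 11041.2 m/s

11041.2


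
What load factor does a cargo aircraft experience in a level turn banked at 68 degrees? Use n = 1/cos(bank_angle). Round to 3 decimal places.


Step 1: Convert 68 degrees to radians = 1.186824
Step 2: cos(68 deg) = 0.374607
Step 3: n = 1 / 0.374607 = 2.669

2.669


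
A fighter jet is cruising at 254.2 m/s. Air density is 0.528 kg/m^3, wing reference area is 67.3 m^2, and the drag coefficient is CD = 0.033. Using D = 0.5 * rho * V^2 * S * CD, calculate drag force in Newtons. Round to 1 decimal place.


Step 1: Dynamic pressure q = 0.5 * 0.528 * 254.2^2 = 17059.057 Pa
Step 2: Drag D = q * S * CD = 17059.057 * 67.3 * 0.033
Step 3: D = 37886.5 N

37886.5


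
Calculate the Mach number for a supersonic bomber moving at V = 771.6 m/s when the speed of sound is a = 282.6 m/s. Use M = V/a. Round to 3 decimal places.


Step 1: M = V / a = 771.6 / 282.6
Step 2: M = 2.730

2.730


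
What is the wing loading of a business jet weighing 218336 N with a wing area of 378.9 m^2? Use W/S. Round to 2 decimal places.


Step 1: Wing loading = W / S = 218336 / 378.9
Step 2: Wing loading = 576.24 N/m^2

576.24


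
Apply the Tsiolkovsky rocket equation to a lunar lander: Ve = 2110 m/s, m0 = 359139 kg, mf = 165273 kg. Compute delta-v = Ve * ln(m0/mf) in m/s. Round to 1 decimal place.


Step 1: Mass ratio m0/mf = 359139 / 165273 = 2.173005
Step 2: ln(2.173005) = 0.776111
Step 3: delta-v = 2110 * 0.776111 = 1637.6 m/s

1637.6


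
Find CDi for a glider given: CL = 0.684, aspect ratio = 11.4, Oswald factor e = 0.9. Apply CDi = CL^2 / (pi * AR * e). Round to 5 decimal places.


Step 1: CL^2 = 0.684^2 = 0.467856
Step 2: pi * AR * e = 3.14159 * 11.4 * 0.9 = 32.232741
Step 3: CDi = 0.467856 / 32.232741 = 0.01451

0.01451


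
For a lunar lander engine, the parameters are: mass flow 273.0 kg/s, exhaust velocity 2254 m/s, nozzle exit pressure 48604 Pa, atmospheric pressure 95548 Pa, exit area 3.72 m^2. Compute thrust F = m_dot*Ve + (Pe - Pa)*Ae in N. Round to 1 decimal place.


Step 1: Momentum thrust = m_dot * Ve = 273.0 * 2254 = 615342.0 N
Step 2: Pressure thrust = (Pe - Pa) * Ae = (48604 - 95548) * 3.72 = -174631.68 N
Step 3: Total thrust F = 615342.0 + -174631.68 = 440710.3 N

440710.3


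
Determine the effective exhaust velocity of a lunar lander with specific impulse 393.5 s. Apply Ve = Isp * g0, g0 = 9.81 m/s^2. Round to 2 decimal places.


Step 1: Ve = Isp * g0 = 393.5 * 9.81
Step 2: Ve = 3860.24 m/s

3860.24


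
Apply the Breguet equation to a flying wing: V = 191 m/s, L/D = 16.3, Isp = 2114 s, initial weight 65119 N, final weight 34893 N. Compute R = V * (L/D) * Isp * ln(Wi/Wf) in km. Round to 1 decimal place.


Step 1: Coefficient = V * (L/D) * Isp = 191 * 16.3 * 2114 = 6581516.2 m
Step 2: Wi/Wf = 65119 / 34893 = 1.866248
Step 3: ln(1.866248) = 0.62393
Step 4: R = 6581516.2 * 0.62393 = 4106406.3 m = 4106.4 km

4106.4


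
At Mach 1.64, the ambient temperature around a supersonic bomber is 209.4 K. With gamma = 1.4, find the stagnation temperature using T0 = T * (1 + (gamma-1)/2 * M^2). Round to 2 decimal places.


Step 1: (gamma-1)/2 = 0.2
Step 2: M^2 = 2.6896
Step 3: 1 + 0.2 * 2.6896 = 1.53792
Step 4: T0 = 209.4 * 1.53792 = 322.04 K

322.04


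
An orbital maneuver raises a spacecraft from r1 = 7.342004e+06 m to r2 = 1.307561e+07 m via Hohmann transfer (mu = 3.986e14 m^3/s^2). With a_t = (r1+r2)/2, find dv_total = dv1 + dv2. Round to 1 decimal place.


Step 1: Transfer semi-major axis a_t = (7.342004e+06 + 1.307561e+07) / 2 = 1.020881e+07 m
Step 2: v1 (circular at r1) = sqrt(mu/r1) = 7368.2 m/s
Step 3: v_t1 = sqrt(mu*(2/r1 - 1/a_t)) = 8338.82 m/s
Step 4: dv1 = |8338.82 - 7368.2| = 970.63 m/s
Step 5: v2 (circular at r2) = 5521.25 m/s, v_t2 = 4682.28 m/s
Step 6: dv2 = |5521.25 - 4682.28| = 838.97 m/s
Step 7: Total delta-v = 970.63 + 838.97 = 1809.6 m/s

1809.6


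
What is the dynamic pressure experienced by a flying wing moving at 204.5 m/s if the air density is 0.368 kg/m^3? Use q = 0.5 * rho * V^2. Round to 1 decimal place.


Step 1: V^2 = 204.5^2 = 41820.25
Step 2: q = 0.5 * 0.368 * 41820.25
Step 3: q = 7694.9 Pa

7694.9


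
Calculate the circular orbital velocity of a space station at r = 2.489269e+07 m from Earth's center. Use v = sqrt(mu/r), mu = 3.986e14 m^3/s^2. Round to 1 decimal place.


Step 1: mu / r = 3.986e14 / 2.489269e+07 = 16012733.0554
Step 2: v = sqrt(16012733.0554) = 4001.6 m/s

4001.6


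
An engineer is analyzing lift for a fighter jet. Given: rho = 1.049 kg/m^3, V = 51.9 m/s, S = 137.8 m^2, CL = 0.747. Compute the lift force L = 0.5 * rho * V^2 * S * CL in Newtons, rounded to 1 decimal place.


Step 1: Calculate dynamic pressure q = 0.5 * 1.049 * 51.9^2 = 0.5 * 1.049 * 2693.61 = 1412.7984 Pa
Step 2: Multiply by wing area and lift coefficient: L = 1412.7984 * 137.8 * 0.747
Step 3: L = 194683.6257 * 0.747 = 145428.7 N

145428.7


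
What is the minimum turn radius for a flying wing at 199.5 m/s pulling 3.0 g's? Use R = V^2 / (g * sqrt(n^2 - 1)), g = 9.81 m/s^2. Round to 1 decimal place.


Step 1: V^2 = 199.5^2 = 39800.25
Step 2: n^2 - 1 = 3.0^2 - 1 = 8.0
Step 3: sqrt(8.0) = 2.828427
Step 4: R = 39800.25 / (9.81 * 2.828427) = 1434.4 m

1434.4


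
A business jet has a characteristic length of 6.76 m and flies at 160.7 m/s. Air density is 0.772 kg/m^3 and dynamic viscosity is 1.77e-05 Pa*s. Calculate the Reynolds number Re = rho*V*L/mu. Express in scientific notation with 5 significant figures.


Step 1: Numerator = rho * V * L = 0.772 * 160.7 * 6.76 = 838.648304
Step 2: Re = 838.648304 / 1.77e-05
Step 3: Re = 4.7381e+07

4.7381e+07


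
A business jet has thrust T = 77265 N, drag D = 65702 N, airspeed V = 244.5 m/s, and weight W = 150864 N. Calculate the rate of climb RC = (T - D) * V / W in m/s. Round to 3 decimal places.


Step 1: Excess thrust = T - D = 77265 - 65702 = 11563 N
Step 2: Excess power = 11563 * 244.5 = 2827153.5 W
Step 3: RC = 2827153.5 / 150864 = 18.740 m/s

18.740


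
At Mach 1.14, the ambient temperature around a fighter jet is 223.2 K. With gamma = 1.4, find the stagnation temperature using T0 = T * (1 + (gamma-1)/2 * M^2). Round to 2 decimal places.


Step 1: (gamma-1)/2 = 0.2
Step 2: M^2 = 1.2996
Step 3: 1 + 0.2 * 1.2996 = 1.25992
Step 4: T0 = 223.2 * 1.25992 = 281.21 K

281.21


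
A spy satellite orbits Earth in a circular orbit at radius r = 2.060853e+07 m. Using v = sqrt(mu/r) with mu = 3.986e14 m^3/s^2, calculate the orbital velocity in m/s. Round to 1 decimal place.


Step 1: mu / r = 3.986e14 / 2.060853e+07 = 19341505.6775
Step 2: v = sqrt(19341505.6775) = 4397.9 m/s

4397.9


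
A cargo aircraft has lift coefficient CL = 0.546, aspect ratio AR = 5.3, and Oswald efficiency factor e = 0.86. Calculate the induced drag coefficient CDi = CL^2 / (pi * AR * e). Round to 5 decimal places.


Step 1: CL^2 = 0.546^2 = 0.298116
Step 2: pi * AR * e = 3.14159 * 5.3 * 0.86 = 14.319379
Step 3: CDi = 0.298116 / 14.319379 = 0.02082

0.02082


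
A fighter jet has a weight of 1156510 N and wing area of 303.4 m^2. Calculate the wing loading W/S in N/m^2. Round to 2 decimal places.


Step 1: Wing loading = W / S = 1156510 / 303.4
Step 2: Wing loading = 3811.83 N/m^2

3811.83


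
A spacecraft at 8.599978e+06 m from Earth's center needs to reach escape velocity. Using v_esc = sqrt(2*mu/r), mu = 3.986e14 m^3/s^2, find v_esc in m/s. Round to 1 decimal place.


Step 1: 2*mu/r = 2 * 3.986e14 / 8.599978e+06 = 92697911.5528
Step 2: v_esc = sqrt(92697911.5528) = 9628.0 m/s

9628.0


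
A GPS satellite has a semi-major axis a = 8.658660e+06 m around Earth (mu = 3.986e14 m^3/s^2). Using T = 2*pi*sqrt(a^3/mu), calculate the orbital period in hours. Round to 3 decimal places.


Step 1: a^3 / mu = 6.491605e+20 / 3.986e14 = 1.628601e+06
Step 2: sqrt(1.628601e+06) = 1276.1666 s
Step 3: T = 2*pi * 1276.1666 = 8018.39 s
Step 4: T in hours = 8018.39 / 3600 = 2.227 hours

2.227


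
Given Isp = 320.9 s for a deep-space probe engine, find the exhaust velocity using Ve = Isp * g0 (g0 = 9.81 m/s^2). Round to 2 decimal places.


Step 1: Ve = Isp * g0 = 320.9 * 9.81
Step 2: Ve = 3148.03 m/s

3148.03


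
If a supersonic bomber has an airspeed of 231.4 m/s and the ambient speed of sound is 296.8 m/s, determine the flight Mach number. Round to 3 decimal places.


Step 1: M = V / a = 231.4 / 296.8
Step 2: M = 0.780

0.780


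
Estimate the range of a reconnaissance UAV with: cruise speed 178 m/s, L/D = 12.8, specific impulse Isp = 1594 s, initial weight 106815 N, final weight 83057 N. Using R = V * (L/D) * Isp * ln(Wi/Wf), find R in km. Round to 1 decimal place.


Step 1: Coefficient = V * (L/D) * Isp = 178 * 12.8 * 1594 = 3631769.6 m
Step 2: Wi/Wf = 106815 / 83057 = 1.286045
Step 3: ln(1.286045) = 0.251571
Step 4: R = 3631769.6 * 0.251571 = 913648.8 m = 913.6 km

913.6


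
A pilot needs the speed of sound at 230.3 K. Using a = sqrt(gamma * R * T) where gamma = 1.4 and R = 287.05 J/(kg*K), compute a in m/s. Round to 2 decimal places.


Step 1: gamma * R * T = 1.4 * 287.05 * 230.3 = 92550.661
Step 2: a = sqrt(92550.661) = 304.22 m/s

304.22


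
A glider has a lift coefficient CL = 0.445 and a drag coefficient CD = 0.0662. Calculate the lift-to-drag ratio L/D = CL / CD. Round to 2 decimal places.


Step 1: L/D = CL / CD = 0.445 / 0.0662
Step 2: L/D = 6.72

6.72


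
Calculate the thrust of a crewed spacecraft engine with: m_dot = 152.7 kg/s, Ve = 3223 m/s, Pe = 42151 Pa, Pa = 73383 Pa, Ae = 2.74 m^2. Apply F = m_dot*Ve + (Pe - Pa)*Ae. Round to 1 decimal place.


Step 1: Momentum thrust = m_dot * Ve = 152.7 * 3223 = 492152.1 N
Step 2: Pressure thrust = (Pe - Pa) * Ae = (42151 - 73383) * 2.74 = -85575.68 N
Step 3: Total thrust F = 492152.1 + -85575.68 = 406576.4 N

406576.4


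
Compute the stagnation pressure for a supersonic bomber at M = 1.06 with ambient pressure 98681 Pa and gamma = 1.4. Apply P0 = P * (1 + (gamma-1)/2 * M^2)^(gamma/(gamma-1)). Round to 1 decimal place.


Step 1: (gamma-1)/2 * M^2 = 0.2 * 1.1236 = 0.22472
Step 2: 1 + 0.22472 = 1.22472
Step 3: Exponent gamma/(gamma-1) = 3.5
Step 4: P0 = 98681 * 1.22472^3.5 = 200614.5 Pa

200614.5


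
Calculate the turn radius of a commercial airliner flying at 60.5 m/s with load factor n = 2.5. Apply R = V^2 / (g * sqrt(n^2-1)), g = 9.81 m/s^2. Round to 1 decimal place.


Step 1: V^2 = 60.5^2 = 3660.25
Step 2: n^2 - 1 = 2.5^2 - 1 = 5.25
Step 3: sqrt(5.25) = 2.291288
Step 4: R = 3660.25 / (9.81 * 2.291288) = 162.8 m

162.8


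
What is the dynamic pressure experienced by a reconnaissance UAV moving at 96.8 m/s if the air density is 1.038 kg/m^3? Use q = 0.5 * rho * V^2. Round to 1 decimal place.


Step 1: V^2 = 96.8^2 = 9370.24
Step 2: q = 0.5 * 1.038 * 9370.24
Step 3: q = 4863.2 Pa

4863.2


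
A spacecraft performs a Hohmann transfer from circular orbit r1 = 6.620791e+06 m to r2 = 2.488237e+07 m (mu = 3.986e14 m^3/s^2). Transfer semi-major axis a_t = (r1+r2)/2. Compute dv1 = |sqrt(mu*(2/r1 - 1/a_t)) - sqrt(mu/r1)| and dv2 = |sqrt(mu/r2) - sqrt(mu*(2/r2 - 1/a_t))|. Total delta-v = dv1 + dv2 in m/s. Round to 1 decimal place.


Step 1: Transfer semi-major axis a_t = (6.620791e+06 + 2.488237e+07) / 2 = 1.575158e+07 m
Step 2: v1 (circular at r1) = sqrt(mu/r1) = 7759.14 m/s
Step 3: v_t1 = sqrt(mu*(2/r1 - 1/a_t)) = 9752.09 m/s
Step 4: dv1 = |9752.09 - 7759.14| = 1992.94 m/s
Step 5: v2 (circular at r2) = 4002.42 m/s, v_t2 = 2594.87 m/s
Step 6: dv2 = |4002.42 - 2594.87| = 1407.55 m/s
Step 7: Total delta-v = 1992.94 + 1407.55 = 3400.5 m/s

3400.5


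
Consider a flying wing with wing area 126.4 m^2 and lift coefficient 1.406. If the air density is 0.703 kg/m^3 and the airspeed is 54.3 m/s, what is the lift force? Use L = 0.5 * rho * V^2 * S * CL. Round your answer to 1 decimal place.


Step 1: Calculate dynamic pressure q = 0.5 * 0.703 * 54.3^2 = 0.5 * 0.703 * 2948.49 = 1036.3942 Pa
Step 2: Multiply by wing area and lift coefficient: L = 1036.3942 * 126.4 * 1.406
Step 3: L = 131000.2313 * 1.406 = 184186.3 N

184186.3


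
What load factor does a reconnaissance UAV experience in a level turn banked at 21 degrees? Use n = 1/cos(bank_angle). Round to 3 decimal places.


Step 1: Convert 21 degrees to radians = 0.366519
Step 2: cos(21 deg) = 0.93358
Step 3: n = 1 / 0.93358 = 1.071

1.071


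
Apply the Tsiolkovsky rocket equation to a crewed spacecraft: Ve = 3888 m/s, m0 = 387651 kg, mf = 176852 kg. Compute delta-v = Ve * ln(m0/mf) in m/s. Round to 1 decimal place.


Step 1: Mass ratio m0/mf = 387651 / 176852 = 2.191951
Step 2: ln(2.191951) = 0.784792
Step 3: delta-v = 3888 * 0.784792 = 3051.3 m/s

3051.3


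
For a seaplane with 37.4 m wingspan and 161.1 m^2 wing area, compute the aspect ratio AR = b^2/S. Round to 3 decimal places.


Step 1: b^2 = 37.4^2 = 1398.76
Step 2: AR = 1398.76 / 161.1 = 8.683

8.683


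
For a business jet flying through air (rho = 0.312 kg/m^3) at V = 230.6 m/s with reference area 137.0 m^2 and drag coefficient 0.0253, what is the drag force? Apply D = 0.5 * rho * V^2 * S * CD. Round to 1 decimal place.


Step 1: Dynamic pressure q = 0.5 * 0.312 * 230.6^2 = 8295.5122 Pa
Step 2: Drag D = q * S * CD = 8295.5122 * 137.0 * 0.0253
Step 3: D = 28753.1 N

28753.1


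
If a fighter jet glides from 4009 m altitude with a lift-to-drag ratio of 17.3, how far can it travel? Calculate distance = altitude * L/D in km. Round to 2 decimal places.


Step 1: Glide distance = altitude * L/D = 4009 * 17.3 = 69355.7 m
Step 2: Convert to km: 69355.7 / 1000 = 69.36 km

69.36


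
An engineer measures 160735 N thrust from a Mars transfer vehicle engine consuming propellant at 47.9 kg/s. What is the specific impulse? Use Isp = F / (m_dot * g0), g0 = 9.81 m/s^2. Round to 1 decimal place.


Step 1: m_dot * g0 = 47.9 * 9.81 = 469.9
Step 2: Isp = 160735 / 469.9 = 342.1 s

342.1


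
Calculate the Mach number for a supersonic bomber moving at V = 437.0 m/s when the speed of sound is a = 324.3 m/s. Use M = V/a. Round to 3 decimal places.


Step 1: M = V / a = 437.0 / 324.3
Step 2: M = 1.348

1.348


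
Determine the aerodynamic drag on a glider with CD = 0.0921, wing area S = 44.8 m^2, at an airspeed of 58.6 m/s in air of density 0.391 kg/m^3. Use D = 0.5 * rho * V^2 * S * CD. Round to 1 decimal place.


Step 1: Dynamic pressure q = 0.5 * 0.391 * 58.6^2 = 671.3392 Pa
Step 2: Drag D = q * S * CD = 671.3392 * 44.8 * 0.0921
Step 3: D = 2770.0 N

2770.0


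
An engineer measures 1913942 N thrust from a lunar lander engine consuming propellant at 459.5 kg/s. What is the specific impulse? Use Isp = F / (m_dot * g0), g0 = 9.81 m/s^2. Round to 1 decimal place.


Step 1: m_dot * g0 = 459.5 * 9.81 = 4507.7
Step 2: Isp = 1913942 / 4507.7 = 424.6 s

424.6


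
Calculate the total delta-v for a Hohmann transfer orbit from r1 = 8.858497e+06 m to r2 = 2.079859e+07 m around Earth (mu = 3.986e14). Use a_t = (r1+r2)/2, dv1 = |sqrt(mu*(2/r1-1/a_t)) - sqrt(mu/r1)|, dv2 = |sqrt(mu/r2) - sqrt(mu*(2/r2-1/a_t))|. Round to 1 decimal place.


Step 1: Transfer semi-major axis a_t = (8.858497e+06 + 2.079859e+07) / 2 = 1.482854e+07 m
Step 2: v1 (circular at r1) = sqrt(mu/r1) = 6707.93 m/s
Step 3: v_t1 = sqrt(mu*(2/r1 - 1/a_t)) = 7944.31 m/s
Step 4: dv1 = |7944.31 - 6707.93| = 1236.38 m/s
Step 5: v2 (circular at r2) = 4377.76 m/s, v_t2 = 3383.63 m/s
Step 6: dv2 = |4377.76 - 3383.63| = 994.13 m/s
Step 7: Total delta-v = 1236.38 + 994.13 = 2230.5 m/s

2230.5


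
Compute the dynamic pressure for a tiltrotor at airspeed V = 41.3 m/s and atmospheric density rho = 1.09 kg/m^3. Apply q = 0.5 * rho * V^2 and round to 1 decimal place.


Step 1: V^2 = 41.3^2 = 1705.69
Step 2: q = 0.5 * 1.09 * 1705.69
Step 3: q = 929.6 Pa

929.6


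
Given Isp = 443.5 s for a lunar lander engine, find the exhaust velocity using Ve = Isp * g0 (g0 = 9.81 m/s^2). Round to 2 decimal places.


Step 1: Ve = Isp * g0 = 443.5 * 9.81
Step 2: Ve = 4350.74 m/s

4350.74


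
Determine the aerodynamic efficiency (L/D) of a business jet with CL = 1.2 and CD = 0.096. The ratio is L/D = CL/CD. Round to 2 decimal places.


Step 1: L/D = CL / CD = 1.2 / 0.096
Step 2: L/D = 12.50

12.50


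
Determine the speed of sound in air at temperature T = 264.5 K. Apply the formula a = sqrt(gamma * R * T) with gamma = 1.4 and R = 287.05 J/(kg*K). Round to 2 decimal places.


Step 1: gamma * R * T = 1.4 * 287.05 * 264.5 = 106294.615
Step 2: a = sqrt(106294.615) = 326.03 m/s

326.03


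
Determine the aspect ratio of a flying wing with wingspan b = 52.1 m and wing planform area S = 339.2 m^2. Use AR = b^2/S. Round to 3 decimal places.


Step 1: b^2 = 52.1^2 = 2714.41
Step 2: AR = 2714.41 / 339.2 = 8.002

8.002


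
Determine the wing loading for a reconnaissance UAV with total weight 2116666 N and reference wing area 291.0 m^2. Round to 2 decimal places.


Step 1: Wing loading = W / S = 2116666 / 291.0
Step 2: Wing loading = 7273.77 N/m^2

7273.77


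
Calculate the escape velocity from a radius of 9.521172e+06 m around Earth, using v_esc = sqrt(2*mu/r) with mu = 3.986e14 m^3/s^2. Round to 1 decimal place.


Step 1: 2*mu/r = 2 * 3.986e14 / 9.521172e+06 = 83729187.9613
Step 2: v_esc = sqrt(83729187.9613) = 9150.4 m/s

9150.4


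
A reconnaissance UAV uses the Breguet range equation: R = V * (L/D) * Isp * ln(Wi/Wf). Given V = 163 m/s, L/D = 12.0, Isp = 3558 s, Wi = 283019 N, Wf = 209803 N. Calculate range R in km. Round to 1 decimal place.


Step 1: Coefficient = V * (L/D) * Isp = 163 * 12.0 * 3558 = 6959448.0 m
Step 2: Wi/Wf = 283019 / 209803 = 1.348975
Step 3: ln(1.348975) = 0.299345
Step 4: R = 6959448.0 * 0.299345 = 2083276.2 m = 2083.3 km

2083.3


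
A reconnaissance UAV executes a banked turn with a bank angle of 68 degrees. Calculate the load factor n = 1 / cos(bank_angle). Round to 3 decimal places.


Step 1: Convert 68 degrees to radians = 1.186824
Step 2: cos(68 deg) = 0.374607
Step 3: n = 1 / 0.374607 = 2.669

2.669


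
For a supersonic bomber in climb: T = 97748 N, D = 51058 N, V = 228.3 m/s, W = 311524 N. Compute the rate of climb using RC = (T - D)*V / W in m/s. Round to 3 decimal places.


Step 1: Excess thrust = T - D = 97748 - 51058 = 46690 N
Step 2: Excess power = 46690 * 228.3 = 10659327.0 W
Step 3: RC = 10659327.0 / 311524 = 34.217 m/s

34.217


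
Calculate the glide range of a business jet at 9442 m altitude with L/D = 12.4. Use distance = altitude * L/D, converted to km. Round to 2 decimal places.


Step 1: Glide distance = altitude * L/D = 9442 * 12.4 = 117080.8 m
Step 2: Convert to km: 117080.8 / 1000 = 117.08 km

117.08


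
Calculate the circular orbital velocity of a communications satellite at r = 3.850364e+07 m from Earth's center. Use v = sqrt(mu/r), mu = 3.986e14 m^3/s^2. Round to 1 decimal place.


Step 1: mu / r = 3.986e14 / 3.850364e+07 = 10352267.9934
Step 2: v = sqrt(10352267.9934) = 3217.5 m/s

3217.5


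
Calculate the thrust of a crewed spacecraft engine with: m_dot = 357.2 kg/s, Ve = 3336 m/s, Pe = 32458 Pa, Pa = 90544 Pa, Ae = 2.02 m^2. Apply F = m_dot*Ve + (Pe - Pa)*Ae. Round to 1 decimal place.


Step 1: Momentum thrust = m_dot * Ve = 357.2 * 3336 = 1191619.2 N
Step 2: Pressure thrust = (Pe - Pa) * Ae = (32458 - 90544) * 2.02 = -117333.72 N
Step 3: Total thrust F = 1191619.2 + -117333.72 = 1074285.5 N

1074285.5


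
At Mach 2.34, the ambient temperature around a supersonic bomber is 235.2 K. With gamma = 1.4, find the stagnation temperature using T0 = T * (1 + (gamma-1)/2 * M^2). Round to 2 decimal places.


Step 1: (gamma-1)/2 = 0.2
Step 2: M^2 = 5.4756
Step 3: 1 + 0.2 * 5.4756 = 2.09512
Step 4: T0 = 235.2 * 2.09512 = 492.77 K

492.77


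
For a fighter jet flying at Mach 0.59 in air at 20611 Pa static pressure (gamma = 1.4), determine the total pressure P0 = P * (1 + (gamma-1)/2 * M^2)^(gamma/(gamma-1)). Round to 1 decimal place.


Step 1: (gamma-1)/2 * M^2 = 0.2 * 0.3481 = 0.06962
Step 2: 1 + 0.06962 = 1.06962
Step 3: Exponent gamma/(gamma-1) = 3.5
Step 4: P0 = 20611 * 1.06962^3.5 = 26085.7 Pa

26085.7


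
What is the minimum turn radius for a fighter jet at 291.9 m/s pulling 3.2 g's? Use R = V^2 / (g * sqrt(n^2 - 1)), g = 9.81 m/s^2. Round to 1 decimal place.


Step 1: V^2 = 291.9^2 = 85205.61
Step 2: n^2 - 1 = 3.2^2 - 1 = 9.24
Step 3: sqrt(9.24) = 3.039737
Step 4: R = 85205.61 / (9.81 * 3.039737) = 2857.3 m

2857.3


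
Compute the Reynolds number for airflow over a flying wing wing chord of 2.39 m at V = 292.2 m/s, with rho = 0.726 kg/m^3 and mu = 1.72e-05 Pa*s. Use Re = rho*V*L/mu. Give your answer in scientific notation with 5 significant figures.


Step 1: Numerator = rho * V * L = 0.726 * 292.2 * 2.39 = 507.007908
Step 2: Re = 507.007908 / 1.72e-05
Step 3: Re = 2.9477e+07

2.9477e+07


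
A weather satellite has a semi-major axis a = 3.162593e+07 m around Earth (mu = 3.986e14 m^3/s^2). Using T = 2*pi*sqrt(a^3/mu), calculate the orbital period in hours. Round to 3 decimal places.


Step 1: a^3 / mu = 3.163224e+22 / 3.986e14 = 7.935835e+07
Step 2: sqrt(7.935835e+07) = 8908.3303 s
Step 3: T = 2*pi * 8908.3303 = 55972.69 s
Step 4: T in hours = 55972.69 / 3600 = 15.548 hours

15.548


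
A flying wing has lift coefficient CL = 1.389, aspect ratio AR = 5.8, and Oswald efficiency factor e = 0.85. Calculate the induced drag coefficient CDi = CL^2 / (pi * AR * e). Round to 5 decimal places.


Step 1: CL^2 = 1.389^2 = 1.929321
Step 2: pi * AR * e = 3.14159 * 5.8 * 0.85 = 15.488052
Step 3: CDi = 1.929321 / 15.488052 = 0.12457

0.12457


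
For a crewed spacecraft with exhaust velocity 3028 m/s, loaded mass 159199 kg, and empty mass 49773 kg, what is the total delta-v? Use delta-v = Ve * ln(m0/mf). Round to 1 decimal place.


Step 1: Mass ratio m0/mf = 159199 / 49773 = 3.198501
Step 2: ln(3.198501) = 1.162682
Step 3: delta-v = 3028 * 1.162682 = 3520.6 m/s

3520.6


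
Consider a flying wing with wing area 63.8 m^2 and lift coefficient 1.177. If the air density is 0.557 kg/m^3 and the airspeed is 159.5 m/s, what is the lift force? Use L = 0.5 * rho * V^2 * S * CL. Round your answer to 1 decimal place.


Step 1: Calculate dynamic pressure q = 0.5 * 0.557 * 159.5^2 = 0.5 * 0.557 * 25440.25 = 7085.1096 Pa
Step 2: Multiply by wing area and lift coefficient: L = 7085.1096 * 63.8 * 1.177
Step 3: L = 452029.9941 * 1.177 = 532039.3 N

532039.3


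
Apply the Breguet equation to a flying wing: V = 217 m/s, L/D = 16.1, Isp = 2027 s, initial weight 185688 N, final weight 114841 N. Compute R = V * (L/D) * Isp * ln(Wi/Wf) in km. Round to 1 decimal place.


Step 1: Coefficient = V * (L/D) * Isp = 217 * 16.1 * 2027 = 7081729.9 m
Step 2: Wi/Wf = 185688 / 114841 = 1.616914
Step 3: ln(1.616914) = 0.480519
Step 4: R = 7081729.9 * 0.480519 = 3402907.8 m = 3402.9 km

3402.9


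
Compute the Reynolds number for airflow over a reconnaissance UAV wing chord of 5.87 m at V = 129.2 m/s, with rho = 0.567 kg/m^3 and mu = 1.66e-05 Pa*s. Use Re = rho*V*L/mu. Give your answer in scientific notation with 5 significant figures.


Step 1: Numerator = rho * V * L = 0.567 * 129.2 * 5.87 = 430.015068
Step 2: Re = 430.015068 / 1.66e-05
Step 3: Re = 2.5905e+07

2.5905e+07


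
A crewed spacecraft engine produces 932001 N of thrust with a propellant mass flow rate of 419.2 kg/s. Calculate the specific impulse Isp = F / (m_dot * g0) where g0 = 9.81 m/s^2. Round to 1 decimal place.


Step 1: m_dot * g0 = 419.2 * 9.81 = 4112.35
Step 2: Isp = 932001 / 4112.35 = 226.6 s

226.6


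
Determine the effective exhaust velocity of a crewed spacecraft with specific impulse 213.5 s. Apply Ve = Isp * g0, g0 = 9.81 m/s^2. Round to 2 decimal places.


Step 1: Ve = Isp * g0 = 213.5 * 9.81
Step 2: Ve = 2094.44 m/s

2094.44


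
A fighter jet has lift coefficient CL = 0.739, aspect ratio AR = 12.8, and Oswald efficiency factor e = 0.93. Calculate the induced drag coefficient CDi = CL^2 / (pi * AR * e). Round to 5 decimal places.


Step 1: CL^2 = 0.739^2 = 0.546121
Step 2: pi * AR * e = 3.14159 * 12.8 * 0.93 = 37.397519
Step 3: CDi = 0.546121 / 37.397519 = 0.01460

0.01460


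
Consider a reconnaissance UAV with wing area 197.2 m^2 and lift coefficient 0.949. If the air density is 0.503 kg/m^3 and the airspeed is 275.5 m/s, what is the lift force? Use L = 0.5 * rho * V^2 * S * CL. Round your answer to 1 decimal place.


Step 1: Calculate dynamic pressure q = 0.5 * 0.503 * 275.5^2 = 0.5 * 0.503 * 75900.25 = 19088.9129 Pa
Step 2: Multiply by wing area and lift coefficient: L = 19088.9129 * 197.2 * 0.949
Step 3: L = 3764333.619 * 0.949 = 3572352.6 N

3572352.6


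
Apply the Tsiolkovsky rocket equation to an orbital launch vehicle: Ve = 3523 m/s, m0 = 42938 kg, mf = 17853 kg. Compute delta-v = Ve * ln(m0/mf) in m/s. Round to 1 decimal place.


Step 1: Mass ratio m0/mf = 42938 / 17853 = 2.405086
Step 2: ln(2.405086) = 0.877586
Step 3: delta-v = 3523 * 0.877586 = 3091.7 m/s

3091.7


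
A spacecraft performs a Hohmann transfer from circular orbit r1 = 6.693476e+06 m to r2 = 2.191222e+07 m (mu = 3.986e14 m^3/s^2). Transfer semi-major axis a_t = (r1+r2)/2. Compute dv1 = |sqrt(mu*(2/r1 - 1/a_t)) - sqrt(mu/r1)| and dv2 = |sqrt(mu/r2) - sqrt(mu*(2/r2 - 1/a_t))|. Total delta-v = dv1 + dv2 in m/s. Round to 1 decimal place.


Step 1: Transfer semi-major axis a_t = (6.693476e+06 + 2.191222e+07) / 2 = 1.430285e+07 m
Step 2: v1 (circular at r1) = sqrt(mu/r1) = 7716.9 m/s
Step 3: v_t1 = sqrt(mu*(2/r1 - 1/a_t)) = 9551.57 m/s
Step 4: dv1 = |9551.57 - 7716.9| = 1834.67 m/s
Step 5: v2 (circular at r2) = 4265.06 m/s, v_t2 = 2917.7 m/s
Step 6: dv2 = |4265.06 - 2917.7| = 1347.37 m/s
Step 7: Total delta-v = 1834.67 + 1347.37 = 3182.0 m/s

3182.0


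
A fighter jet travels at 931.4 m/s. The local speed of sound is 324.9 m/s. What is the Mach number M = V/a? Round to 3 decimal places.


Step 1: M = V / a = 931.4 / 324.9
Step 2: M = 2.867

2.867


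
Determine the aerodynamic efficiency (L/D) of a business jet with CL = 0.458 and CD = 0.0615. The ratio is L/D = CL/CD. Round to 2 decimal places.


Step 1: L/D = CL / CD = 0.458 / 0.0615
Step 2: L/D = 7.45

7.45


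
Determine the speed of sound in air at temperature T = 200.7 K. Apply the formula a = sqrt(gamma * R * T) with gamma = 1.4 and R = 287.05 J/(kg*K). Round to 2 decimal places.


Step 1: gamma * R * T = 1.4 * 287.05 * 200.7 = 80655.309
Step 2: a = sqrt(80655.309) = 284.00 m/s

284.00


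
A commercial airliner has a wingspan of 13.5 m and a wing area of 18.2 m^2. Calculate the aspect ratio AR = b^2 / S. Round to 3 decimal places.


Step 1: b^2 = 13.5^2 = 182.25
Step 2: AR = 182.25 / 18.2 = 10.014

10.014


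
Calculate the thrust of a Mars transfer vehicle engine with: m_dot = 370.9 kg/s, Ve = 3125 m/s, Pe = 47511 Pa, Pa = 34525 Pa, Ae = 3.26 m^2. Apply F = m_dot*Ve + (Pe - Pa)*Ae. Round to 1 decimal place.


Step 1: Momentum thrust = m_dot * Ve = 370.9 * 3125 = 1159062.5 N
Step 2: Pressure thrust = (Pe - Pa) * Ae = (47511 - 34525) * 3.26 = 42334.36 N
Step 3: Total thrust F = 1159062.5 + 42334.36 = 1201396.9 N

1201396.9


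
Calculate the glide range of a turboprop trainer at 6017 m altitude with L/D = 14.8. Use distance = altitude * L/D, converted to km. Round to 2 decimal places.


Step 1: Glide distance = altitude * L/D = 6017 * 14.8 = 89051.6 m
Step 2: Convert to km: 89051.6 / 1000 = 89.05 km

89.05


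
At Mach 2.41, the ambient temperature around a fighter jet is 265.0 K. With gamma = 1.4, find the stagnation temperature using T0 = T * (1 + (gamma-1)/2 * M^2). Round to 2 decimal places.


Step 1: (gamma-1)/2 = 0.2
Step 2: M^2 = 5.8081
Step 3: 1 + 0.2 * 5.8081 = 2.16162
Step 4: T0 = 265.0 * 2.16162 = 572.83 K

572.83


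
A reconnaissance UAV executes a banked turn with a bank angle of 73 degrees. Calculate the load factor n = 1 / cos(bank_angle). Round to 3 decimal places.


Step 1: Convert 73 degrees to radians = 1.27409
Step 2: cos(73 deg) = 0.292372
Step 3: n = 1 / 0.292372 = 3.420

3.420


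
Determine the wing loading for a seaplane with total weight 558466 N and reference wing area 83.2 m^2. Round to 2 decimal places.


Step 1: Wing loading = W / S = 558466 / 83.2
Step 2: Wing loading = 6712.33 N/m^2

6712.33


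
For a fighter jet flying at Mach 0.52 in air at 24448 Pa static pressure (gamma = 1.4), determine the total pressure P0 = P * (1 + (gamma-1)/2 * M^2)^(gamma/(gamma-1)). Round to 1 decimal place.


Step 1: (gamma-1)/2 * M^2 = 0.2 * 0.2704 = 0.05408
Step 2: 1 + 0.05408 = 1.05408
Step 3: Exponent gamma/(gamma-1) = 3.5
Step 4: P0 = 24448 * 1.05408^3.5 = 29396.9 Pa

29396.9


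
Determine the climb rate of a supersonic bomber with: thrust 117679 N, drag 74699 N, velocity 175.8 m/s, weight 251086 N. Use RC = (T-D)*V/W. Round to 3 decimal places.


Step 1: Excess thrust = T - D = 117679 - 74699 = 42980 N
Step 2: Excess power = 42980 * 175.8 = 7555884.0 W
Step 3: RC = 7555884.0 / 251086 = 30.093 m/s

30.093


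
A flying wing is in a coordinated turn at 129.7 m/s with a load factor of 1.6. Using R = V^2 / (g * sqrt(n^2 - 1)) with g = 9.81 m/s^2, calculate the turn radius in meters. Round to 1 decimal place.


Step 1: V^2 = 129.7^2 = 16822.09
Step 2: n^2 - 1 = 1.6^2 - 1 = 1.56
Step 3: sqrt(1.56) = 1.249
Step 4: R = 16822.09 / (9.81 * 1.249) = 1372.9 m

1372.9


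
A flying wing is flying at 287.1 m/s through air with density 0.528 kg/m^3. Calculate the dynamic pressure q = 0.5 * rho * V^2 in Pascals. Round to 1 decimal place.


Step 1: V^2 = 287.1^2 = 82426.41
Step 2: q = 0.5 * 0.528 * 82426.41
Step 3: q = 21760.6 Pa

21760.6


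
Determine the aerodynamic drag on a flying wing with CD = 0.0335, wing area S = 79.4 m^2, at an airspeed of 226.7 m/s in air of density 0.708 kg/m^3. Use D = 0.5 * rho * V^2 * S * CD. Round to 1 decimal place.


Step 1: Dynamic pressure q = 0.5 * 0.708 * 226.7^2 = 18193.0831 Pa
Step 2: Drag D = q * S * CD = 18193.0831 * 79.4 * 0.0335
Step 3: D = 48391.8 N

48391.8


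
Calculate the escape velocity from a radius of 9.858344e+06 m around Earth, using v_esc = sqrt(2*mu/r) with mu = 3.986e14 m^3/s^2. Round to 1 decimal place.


Step 1: 2*mu/r = 2 * 3.986e14 / 9.858344e+06 = 80865508.4464
Step 2: v_esc = sqrt(80865508.4464) = 8992.5 m/s

8992.5


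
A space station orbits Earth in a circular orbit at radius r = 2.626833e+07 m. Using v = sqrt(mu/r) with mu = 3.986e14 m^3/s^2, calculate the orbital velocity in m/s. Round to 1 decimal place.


Step 1: mu / r = 3.986e14 / 2.626833e+07 = 15174166.0014
Step 2: v = sqrt(15174166.0014) = 3895.4 m/s

3895.4


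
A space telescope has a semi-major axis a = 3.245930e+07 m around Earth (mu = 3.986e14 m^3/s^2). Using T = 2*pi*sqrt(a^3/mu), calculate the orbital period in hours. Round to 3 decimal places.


Step 1: a^3 / mu = 3.419932e+22 / 3.986e14 = 8.579859e+07
Step 2: sqrt(8.579859e+07) = 9262.7529 s
Step 3: T = 2*pi * 9262.7529 = 58199.59 s
Step 4: T in hours = 58199.59 / 3600 = 16.167 hours

16.167


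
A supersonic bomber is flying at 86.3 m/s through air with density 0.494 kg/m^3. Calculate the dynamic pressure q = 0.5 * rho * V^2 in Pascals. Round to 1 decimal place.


Step 1: V^2 = 86.3^2 = 7447.69
Step 2: q = 0.5 * 0.494 * 7447.69
Step 3: q = 1839.6 Pa

1839.6
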